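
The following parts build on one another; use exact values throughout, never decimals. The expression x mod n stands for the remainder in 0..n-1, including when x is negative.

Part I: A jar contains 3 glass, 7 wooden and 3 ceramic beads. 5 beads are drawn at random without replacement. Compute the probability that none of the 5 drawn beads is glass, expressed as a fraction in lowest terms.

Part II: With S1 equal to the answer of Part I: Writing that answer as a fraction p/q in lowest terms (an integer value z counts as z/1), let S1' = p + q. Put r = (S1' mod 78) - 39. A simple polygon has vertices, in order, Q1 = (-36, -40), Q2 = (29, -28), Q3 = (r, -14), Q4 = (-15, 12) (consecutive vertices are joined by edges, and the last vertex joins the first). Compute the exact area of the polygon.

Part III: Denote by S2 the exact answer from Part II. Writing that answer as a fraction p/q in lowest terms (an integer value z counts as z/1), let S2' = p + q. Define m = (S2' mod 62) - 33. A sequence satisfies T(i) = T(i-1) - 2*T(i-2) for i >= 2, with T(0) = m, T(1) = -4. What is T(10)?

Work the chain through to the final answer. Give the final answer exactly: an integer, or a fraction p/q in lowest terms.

-840

Part I: total draws C(13,5) = 1287; favorable C(10,5) = 252; P = 28/143; answer 28/143
Part II: S1 = 28/143; threaded value p + q = 171; r = -24; cross terms: (-36*-28 - 29*-40)=2168, (29*-14 - -24*-28)=-1078, (-24*12 - -15*-14)=-498, (-15*-40 - -36*12)=1032; twice the area = |1624| = 1624; area = 812; answer 812
Part III: S2 = 812; threaded value p + q = 813; m = -26; T(2) = 1*(-4) - 2*(-26) = 48; iterating: T(2)=48, T(3)=56, T(4)=-40, T(5)=-152, T(6)=-72, T(7)=232, T(8)=376, T(9)=-88, T(10)=-840; answer -840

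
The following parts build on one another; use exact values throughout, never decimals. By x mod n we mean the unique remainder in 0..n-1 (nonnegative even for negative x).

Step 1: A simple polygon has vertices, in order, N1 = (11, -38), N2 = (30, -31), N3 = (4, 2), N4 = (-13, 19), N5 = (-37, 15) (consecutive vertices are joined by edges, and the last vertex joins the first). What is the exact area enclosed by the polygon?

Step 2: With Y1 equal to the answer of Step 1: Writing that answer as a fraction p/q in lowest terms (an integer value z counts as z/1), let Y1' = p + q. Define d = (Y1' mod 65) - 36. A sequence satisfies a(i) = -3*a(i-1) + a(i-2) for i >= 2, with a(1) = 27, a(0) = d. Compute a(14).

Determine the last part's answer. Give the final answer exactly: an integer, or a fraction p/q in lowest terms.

-111389104

Step 1: cross terms: (11*-31 - 30*-38)=799, (30*2 - 4*-31)=184, (4*19 - -13*2)=102, (-13*15 - -37*19)=508, (-37*-38 - 11*15)=1241; twice the area = |2834| = 2834; area = 1417; answer 1417
Step 2: Y1 = 1417; threaded value p + q = 1418; d = 17; a(2) = -3*(27) + 1*(17) = -64; iterating: a(2)=-64, a(3)=219, a(4)=-721, a(5)=2382, a(6)=-7867, a(7)=25983, a(8)=-85816, a(9)=283431, a(10)=-936109, a(11)=3091758, a(12)=-10211383, a(13)=33725907, a(14)=-111389104; answer -111389104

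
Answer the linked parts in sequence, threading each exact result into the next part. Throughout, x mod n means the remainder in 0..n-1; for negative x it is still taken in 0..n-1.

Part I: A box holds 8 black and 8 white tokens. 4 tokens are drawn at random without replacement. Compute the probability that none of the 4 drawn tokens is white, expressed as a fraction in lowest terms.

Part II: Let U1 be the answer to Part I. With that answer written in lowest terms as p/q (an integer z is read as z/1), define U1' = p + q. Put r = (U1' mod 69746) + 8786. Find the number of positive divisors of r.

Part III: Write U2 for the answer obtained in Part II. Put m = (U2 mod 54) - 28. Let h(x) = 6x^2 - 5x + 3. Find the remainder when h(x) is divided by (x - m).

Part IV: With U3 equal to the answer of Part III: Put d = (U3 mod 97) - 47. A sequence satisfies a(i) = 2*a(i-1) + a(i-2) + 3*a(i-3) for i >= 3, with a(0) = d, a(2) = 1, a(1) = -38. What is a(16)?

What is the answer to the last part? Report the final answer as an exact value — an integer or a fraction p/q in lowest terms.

Part I: total draws C(16,4) = 1820; favorable C(8,4) = 70; P = 1/26; answer 1/26
Part II: U1 = 1/26; threaded value p + q = 27; r = 8813; 8813 = 7 * 1259; number of divisors = (1+1) * (1+1) = 4; answer 4
Part III: U2 = 4; m = -24; remainder = value at the root: 6*(-24)^2 - 5*(-24)^1 + 3 = (3456) + (120) + (3) = 3579; answer 3579
Part IV: U3 = 3579; d = 40; a(3) = 2*(1) + 1*(-38) + 3*(40) = 84; iterating: a(3)=84, a(4)=55, a(5)=197, a(6)=701, a(7)=1764, a(8)=4820, a(9)=13507, a(10)=37126, a(11)=102219, a(12)=282085, a(13)=777767, a(14)=2144276, a(15)=5912574, a(16)=16302725; answer 16302725

16302725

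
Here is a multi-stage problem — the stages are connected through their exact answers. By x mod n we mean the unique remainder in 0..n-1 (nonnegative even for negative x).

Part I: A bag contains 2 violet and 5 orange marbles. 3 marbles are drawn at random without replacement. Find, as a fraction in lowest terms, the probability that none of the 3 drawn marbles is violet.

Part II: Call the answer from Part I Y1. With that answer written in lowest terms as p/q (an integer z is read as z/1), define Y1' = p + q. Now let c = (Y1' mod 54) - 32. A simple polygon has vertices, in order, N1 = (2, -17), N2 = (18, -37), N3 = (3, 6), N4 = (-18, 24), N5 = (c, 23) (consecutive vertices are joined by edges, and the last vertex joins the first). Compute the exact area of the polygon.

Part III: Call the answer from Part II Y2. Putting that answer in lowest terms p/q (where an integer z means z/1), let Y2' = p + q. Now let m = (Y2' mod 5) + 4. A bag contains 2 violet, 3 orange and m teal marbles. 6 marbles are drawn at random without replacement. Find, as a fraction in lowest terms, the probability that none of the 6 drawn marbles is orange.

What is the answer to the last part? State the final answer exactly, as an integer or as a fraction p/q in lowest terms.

1/11

Part I: total draws C(7,3) = 35; favorable C(5,3) = 10; P = 2/7; answer 2/7
Part II: Y1 = 2/7; threaded value p + q = 9; c = -23; cross terms: (2*-37 - 18*-17)=232, (18*6 - 3*-37)=219, (3*24 - -18*6)=180, (-18*23 - -23*24)=138, (-23*-17 - 2*23)=345; twice the area = |1114| = 1114; area = 557; answer 557
Part III: Y2 = 557; threaded value p + q = 558; m = 7; total draws C(12,6) = 924; favorable C(9,6) = 84; P = 1/11; answer 1/11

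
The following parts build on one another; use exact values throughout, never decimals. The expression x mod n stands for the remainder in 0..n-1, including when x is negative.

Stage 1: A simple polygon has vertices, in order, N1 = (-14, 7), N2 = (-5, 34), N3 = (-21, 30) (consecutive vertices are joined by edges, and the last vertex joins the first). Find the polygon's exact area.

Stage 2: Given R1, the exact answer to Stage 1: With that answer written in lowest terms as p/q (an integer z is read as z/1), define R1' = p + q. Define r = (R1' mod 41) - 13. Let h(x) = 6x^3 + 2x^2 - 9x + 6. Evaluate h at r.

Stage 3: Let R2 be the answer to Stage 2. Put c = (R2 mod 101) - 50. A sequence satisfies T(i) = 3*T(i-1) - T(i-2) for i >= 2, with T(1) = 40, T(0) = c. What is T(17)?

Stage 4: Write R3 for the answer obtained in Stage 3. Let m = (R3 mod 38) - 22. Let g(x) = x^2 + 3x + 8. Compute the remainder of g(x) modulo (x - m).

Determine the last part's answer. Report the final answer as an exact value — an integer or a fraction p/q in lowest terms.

188

Stage 1: cross terms: (-14*34 - -5*7)=-441, (-5*30 - -21*34)=564, (-21*7 - -14*30)=273; twice the area = |396| = 396; area = 198; answer 198
Stage 2: R1 = 198; threaded value p + q = 199; r = 22; 6*(22)^3 + 2*(22)^2 - 9*(22)^1 + 6 = (63888) + (968) + (-198) + (6) = 64664; answer 64664
Stage 3: R2 = 64664; c = -26; T(2) = 3*(40) - 1*(-26) = 146; iterating: T(2)=146, T(3)=398, T(4)=1048, T(5)=2746, T(6)=7190, T(7)=18824, T(8)=49282, T(9)=129022, T(10)=337784, T(11)=884330, T(12)=2315206, T(13)=6061288, T(14)=15868658, T(15)=41544686, T(16)=108765400, T(17)=284751514; answer 284751514
Stage 4: R3 = 284751514; m = 12; remainder = value at the root: 1*(12)^2 + 3*(12)^1 + 8 = (144) + (36) + (8) = 188; answer 188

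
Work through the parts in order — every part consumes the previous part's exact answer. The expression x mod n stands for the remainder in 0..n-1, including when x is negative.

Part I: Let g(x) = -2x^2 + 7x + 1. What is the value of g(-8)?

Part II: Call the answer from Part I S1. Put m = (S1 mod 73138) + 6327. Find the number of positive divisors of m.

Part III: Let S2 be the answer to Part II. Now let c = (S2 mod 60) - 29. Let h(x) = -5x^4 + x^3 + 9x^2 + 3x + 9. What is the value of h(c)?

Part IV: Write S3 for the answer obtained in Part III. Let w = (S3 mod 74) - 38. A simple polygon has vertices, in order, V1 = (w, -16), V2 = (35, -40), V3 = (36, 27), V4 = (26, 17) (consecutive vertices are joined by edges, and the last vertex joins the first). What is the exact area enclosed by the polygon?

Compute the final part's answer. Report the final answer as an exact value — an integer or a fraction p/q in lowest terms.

Part I: -2*(-8)^2 + 7*(-8)^1 + 1 = (-128) + (-56) + (1) = -183; answer -183
Part II: S1 = -183; m = 79282; 79282 = 2 * 7^2 * 809; number of divisors = (1+1) * (2+1) * (1+1) = 12; answer 12
Part III: S2 = 12; c = -17; -5*(-17)^4 + 1*(-17)^3 + 9*(-17)^2 + 3*(-17)^1 + 9 = (-417605) + (-4913) + (2601) + (-51) + (9) = -419959; answer -419959
Part IV: S3 = -419959; w = 27; cross terms: (27*-40 - 35*-16)=-520, (35*27 - 36*-40)=2385, (36*17 - 26*27)=-90, (26*-16 - 27*17)=-875; twice the area = |900| = 900; area = 450; answer 450

450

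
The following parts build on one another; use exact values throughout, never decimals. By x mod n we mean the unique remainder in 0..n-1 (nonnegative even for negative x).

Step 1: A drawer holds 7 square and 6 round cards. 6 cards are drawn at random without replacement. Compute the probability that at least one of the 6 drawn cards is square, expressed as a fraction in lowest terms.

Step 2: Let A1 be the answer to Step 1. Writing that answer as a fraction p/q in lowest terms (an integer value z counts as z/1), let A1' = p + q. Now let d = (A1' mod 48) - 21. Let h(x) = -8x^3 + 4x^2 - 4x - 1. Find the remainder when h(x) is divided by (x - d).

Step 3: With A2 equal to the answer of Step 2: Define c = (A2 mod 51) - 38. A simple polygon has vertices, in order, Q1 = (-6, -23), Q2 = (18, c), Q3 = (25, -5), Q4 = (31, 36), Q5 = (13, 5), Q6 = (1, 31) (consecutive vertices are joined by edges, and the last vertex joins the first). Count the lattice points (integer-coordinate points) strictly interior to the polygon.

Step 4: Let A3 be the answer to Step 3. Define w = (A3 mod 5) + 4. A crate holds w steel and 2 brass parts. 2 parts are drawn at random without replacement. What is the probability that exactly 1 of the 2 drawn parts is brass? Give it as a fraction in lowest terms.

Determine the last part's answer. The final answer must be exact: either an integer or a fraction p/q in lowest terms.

Step 1: total draws C(13,6) = 1716; complement C(6,6) = 1; favorable 1716 - 1 = 1715; P = 1715/1716; answer 1715/1716
Step 2: A1 = 1715/1716; threaded value p + q = 3431; d = 2; remainder = value at the root: -8*(2)^3 + 4*(2)^2 - 4*(2)^1 - 1 = (-64) + (16) + (-8) + (-1) = -57; answer -57
Step 3: A2 = -57; c = 7; cross terms: (-6*7 - 18*-23)=372, (18*-5 - 25*7)=-265, (25*36 - 31*-5)=1055, (31*5 - 13*36)=-313, (13*31 - 1*5)=398, (1*-23 - -6*31)=163; twice the area = |1410| = 1410; area = 705; boundary points = 6 + 1 + 1 + 1 + 2 + 1 = 12; strictly interior points = area - boundary/2 + 1 = 700; answer 700
Step 4: A3 = 700; w = 4; total draws C(6,2) = 15; favorable C(2,1)*C(4,1) = 8; P = 8/15; answer 8/15

8/15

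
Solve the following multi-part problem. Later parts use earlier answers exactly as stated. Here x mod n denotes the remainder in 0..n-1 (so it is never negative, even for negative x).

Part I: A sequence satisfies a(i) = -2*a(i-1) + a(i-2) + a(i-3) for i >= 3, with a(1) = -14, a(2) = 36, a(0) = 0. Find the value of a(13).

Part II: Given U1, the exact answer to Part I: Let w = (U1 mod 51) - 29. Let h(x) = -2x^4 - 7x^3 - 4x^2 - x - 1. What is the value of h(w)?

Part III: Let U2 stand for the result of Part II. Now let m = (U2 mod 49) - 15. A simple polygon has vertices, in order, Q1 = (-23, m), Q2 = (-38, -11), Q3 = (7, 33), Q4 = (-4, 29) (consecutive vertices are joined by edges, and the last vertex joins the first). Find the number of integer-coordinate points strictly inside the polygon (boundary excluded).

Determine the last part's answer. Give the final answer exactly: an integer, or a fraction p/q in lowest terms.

Part I: a(3) = -2*(36) + 1*(-14) + 1*(0) = -86; iterating: a(3)=-86, a(4)=194, a(5)=-438, a(6)=984, a(7)=-2212, a(8)=4970, a(9)=-11168, a(10)=25094, a(11)=-56386, a(12)=126698, a(13)=-284688; answer -284688
Part II: U1 = -284688; w = 16; -2*(16)^4 - 7*(16)^3 - 4*(16)^2 - 1*(16)^1 - 1 = (-131072) + (-28672) + (-1024) + (-16) + (-1) = -160785; answer -160785
Part III: U2 = -160785; m = 18; cross terms: (-23*-11 - -38*18)=937, (-38*33 - 7*-11)=-1177, (7*29 - -4*33)=335, (-4*18 - -23*29)=595; twice the area = |690| = 690; area = 345; boundary points = 1 + 1 + 1 + 1 = 4; strictly interior points = area - boundary/2 + 1 = 344; answer 344

344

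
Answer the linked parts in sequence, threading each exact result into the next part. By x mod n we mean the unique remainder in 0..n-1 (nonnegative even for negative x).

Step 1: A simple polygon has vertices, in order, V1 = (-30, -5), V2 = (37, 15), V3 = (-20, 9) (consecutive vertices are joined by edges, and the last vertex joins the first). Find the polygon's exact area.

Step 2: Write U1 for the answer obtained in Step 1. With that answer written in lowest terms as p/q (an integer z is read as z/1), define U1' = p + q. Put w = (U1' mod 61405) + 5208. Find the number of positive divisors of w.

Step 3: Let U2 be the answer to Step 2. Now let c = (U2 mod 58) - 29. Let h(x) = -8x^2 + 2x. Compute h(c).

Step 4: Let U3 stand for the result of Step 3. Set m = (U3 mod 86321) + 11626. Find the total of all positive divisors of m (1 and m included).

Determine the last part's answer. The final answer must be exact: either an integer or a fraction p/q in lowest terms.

Step 1: cross terms: (-30*15 - 37*-5)=-265, (37*9 - -20*15)=633, (-20*-5 - -30*9)=370; twice the area = |738| = 738; area = 369; answer 369
Step 2: U1 = 369; threaded value p + q = 370; w = 5578; 5578 = 2 * 2789; number of divisors = (1+1) * (1+1) = 4; answer 4
Step 3: U2 = 4; c = -25; -8*(-25)^2 + 2*(-25)^1 = (-5000) + (-50) = -5050; answer -5050
Step 4: U3 = -5050; m = 92897; 92897 = 7 * 23 * 577; sigma = (1 + 7) * (1 + 23) * (1 + 577) = 8 * 24 * 578 = 110976; answer 110976

110976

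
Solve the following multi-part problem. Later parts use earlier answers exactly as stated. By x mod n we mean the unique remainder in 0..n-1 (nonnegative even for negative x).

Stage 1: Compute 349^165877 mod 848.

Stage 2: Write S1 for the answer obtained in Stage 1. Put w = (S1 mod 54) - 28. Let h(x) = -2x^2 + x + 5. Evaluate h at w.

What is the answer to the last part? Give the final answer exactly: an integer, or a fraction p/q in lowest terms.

-50

Stage 1: squarings mod 848: 349^1=349, 349^2=537, 349^4=49, 349^8=705, 349^16=97, 349^32=81, 349^64=625, 349^128=545, 349^256=225, 349^512=593, 349^1024=577, 349^2048=513, 349^4096=289, 349^8192=417, 349^16384=49, 349^32768=705, 349^65536=97, 349^131072=81; 349^165877 = 349^1 * 349^4 * 349^16 * 349^32 * 349^64 * 349^128 * 349^256 * 349^512 * 349^1024 * 349^32768 * 349^131072 = 509 (mod 848); answer 509
Stage 2: S1 = 509; w = -5; -2*(-5)^2 + 1*(-5)^1 + 5 = (-50) + (-5) + (5) = -50; answer -50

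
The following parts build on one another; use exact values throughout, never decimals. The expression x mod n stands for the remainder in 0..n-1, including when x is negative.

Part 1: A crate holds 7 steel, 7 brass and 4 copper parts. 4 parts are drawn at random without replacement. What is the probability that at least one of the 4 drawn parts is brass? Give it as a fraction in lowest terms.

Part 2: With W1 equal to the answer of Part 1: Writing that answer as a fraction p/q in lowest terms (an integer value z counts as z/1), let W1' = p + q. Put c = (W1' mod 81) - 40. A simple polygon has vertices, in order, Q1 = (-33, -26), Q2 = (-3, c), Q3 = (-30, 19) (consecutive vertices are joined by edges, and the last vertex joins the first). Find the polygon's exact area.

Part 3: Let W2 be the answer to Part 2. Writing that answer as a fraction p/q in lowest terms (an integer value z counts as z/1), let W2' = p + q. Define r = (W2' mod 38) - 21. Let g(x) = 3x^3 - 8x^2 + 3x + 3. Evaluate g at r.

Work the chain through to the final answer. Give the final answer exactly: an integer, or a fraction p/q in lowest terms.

Part 1: total draws C(18,4) = 3060; complement C(11,4) = 330; favorable 3060 - 330 = 2730; P = 91/102; answer 91/102
Part 2: W1 = 91/102; threaded value p + q = 193; c = -9; cross terms: (-33*-9 - -3*-26)=219, (-3*19 - -30*-9)=-327, (-30*-26 - -33*19)=1407; twice the area = |1299| = 1299; area = 1299/2; answer 1299/2
Part 3: W2 = 1299/2; threaded value p + q = 1301; r = -12; 3*(-12)^3 - 8*(-12)^2 + 3*(-12)^1 + 3 = (-5184) + (-1152) + (-36) + (3) = -6369; answer -6369

-6369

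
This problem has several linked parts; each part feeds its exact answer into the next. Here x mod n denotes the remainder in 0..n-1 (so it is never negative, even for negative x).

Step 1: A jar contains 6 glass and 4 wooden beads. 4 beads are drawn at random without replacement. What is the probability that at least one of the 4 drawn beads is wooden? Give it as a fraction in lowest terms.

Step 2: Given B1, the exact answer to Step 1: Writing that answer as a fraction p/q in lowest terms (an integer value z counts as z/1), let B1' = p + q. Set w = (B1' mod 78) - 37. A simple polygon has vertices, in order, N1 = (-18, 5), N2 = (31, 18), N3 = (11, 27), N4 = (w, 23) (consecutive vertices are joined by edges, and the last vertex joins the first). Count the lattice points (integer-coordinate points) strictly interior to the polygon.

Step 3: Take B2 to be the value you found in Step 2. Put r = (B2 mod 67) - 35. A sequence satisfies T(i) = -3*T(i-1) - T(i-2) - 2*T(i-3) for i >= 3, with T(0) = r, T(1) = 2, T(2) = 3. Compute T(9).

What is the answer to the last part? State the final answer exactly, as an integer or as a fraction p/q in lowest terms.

Step 1: total draws C(10,4) = 210; complement C(6,4) = 15; favorable 210 - 15 = 195; P = 13/14; answer 13/14
Step 2: B1 = 13/14; threaded value p + q = 27; w = -10; cross terms: (-18*18 - 31*5)=-479, (31*27 - 11*18)=639, (11*23 - -10*27)=523, (-10*5 - -18*23)=364; twice the area = |1047| = 1047; area = 1047/2; boundary points = 1 + 1 + 1 + 2 = 5; strictly interior points = area - boundary/2 + 1 = 522; answer 522
Step 3: B2 = 522; r = 18; T(3) = -3*(3) - 1*(2) - 2*(18) = -47; iterating: T(3)=-47, T(4)=134, T(5)=-361, T(6)=1043, T(7)=-3036, T(8)=8787, T(9)=-25411; answer -25411

-25411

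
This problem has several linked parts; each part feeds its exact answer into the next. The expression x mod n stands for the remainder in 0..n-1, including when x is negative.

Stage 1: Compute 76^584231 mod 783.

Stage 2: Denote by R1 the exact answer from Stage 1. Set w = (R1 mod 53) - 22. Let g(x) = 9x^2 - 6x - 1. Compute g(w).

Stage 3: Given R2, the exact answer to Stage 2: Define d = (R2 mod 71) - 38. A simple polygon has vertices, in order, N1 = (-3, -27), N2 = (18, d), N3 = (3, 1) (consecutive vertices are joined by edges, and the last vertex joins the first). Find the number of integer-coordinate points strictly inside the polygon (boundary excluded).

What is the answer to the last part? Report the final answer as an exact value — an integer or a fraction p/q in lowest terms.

305

Stage 1: squarings mod 783: 76^1=76, 76^2=295, 76^4=112, 76^8=16, 76^16=256, 76^32=547, 76^64=103, 76^128=430, 76^256=112, 76^512=16, 76^1024=256, 76^2048=547, 76^4096=103, 76^8192=430, 76^16384=112, 76^32768=16, 76^65536=256, 76^131072=547, 76^262144=103, 76^524288=430; 76^584231 = 76^1 * 76^2 * 76^4 * 76^32 * 76^512 * 76^2048 * 76^8192 * 76^16384 * 76^32768 * 76^524288 = 628 (mod 783); answer 628
Stage 2: R1 = 628; w = 23; 9*(23)^2 - 6*(23)^1 - 1 = (4761) + (-138) + (-1) = 4622; answer 4622
Stage 3: R2 = 4622; d = -31; cross terms: (-3*-31 - 18*-27)=579, (18*1 - 3*-31)=111, (3*-27 - -3*1)=-78; twice the area = |612| = 612; area = 306; boundary points = 1 + 1 + 2 = 4; strictly interior points = area - boundary/2 + 1 = 305; answer 305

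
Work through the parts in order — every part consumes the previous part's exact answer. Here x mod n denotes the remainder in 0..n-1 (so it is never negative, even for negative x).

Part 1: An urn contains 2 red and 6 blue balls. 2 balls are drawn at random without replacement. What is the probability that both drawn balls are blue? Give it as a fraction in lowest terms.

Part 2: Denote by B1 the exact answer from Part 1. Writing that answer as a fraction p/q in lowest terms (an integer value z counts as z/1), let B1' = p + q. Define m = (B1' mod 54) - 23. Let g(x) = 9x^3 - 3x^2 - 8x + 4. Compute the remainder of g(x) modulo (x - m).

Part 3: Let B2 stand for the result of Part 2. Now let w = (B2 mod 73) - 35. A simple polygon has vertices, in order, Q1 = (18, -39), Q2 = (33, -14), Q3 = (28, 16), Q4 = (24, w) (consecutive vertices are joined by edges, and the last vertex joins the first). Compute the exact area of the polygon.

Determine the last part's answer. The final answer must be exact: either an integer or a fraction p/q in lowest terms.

Part 1: total draws C(8,2) = 28; favorable C(6,2) = 15; P = 15/28; answer 15/28
Part 2: B1 = 15/28; threaded value p + q = 43; m = 20; remainder = value at the root: 9*(20)^3 - 3*(20)^2 - 8*(20)^1 + 4 = (72000) + (-1200) + (-160) + (4) = 70644; answer 70644
Part 3: B2 = 70644; w = 18; cross terms: (18*-14 - 33*-39)=1035, (33*16 - 28*-14)=920, (28*18 - 24*16)=120, (24*-39 - 18*18)=-1260; twice the area = |815| = 815; area = 815/2; answer 815/2

815/2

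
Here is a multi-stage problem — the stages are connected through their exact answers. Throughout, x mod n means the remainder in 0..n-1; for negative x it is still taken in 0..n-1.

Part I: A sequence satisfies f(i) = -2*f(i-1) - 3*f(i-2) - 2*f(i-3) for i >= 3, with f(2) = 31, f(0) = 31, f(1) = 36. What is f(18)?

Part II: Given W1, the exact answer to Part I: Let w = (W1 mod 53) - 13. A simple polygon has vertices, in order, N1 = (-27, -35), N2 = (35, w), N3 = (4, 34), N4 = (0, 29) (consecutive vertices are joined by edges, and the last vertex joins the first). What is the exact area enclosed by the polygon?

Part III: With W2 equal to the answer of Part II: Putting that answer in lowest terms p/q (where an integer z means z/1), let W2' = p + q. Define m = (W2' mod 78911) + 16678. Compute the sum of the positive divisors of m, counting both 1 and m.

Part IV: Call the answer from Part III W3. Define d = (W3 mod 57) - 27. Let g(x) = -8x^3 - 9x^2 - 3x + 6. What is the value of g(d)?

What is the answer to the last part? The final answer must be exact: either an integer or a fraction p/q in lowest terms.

Part I: f(3) = -2*(31) - 3*(36) - 2*(31) = -232; iterating: f(3)=-232, f(4)=299, f(5)=36, f(6)=-505, f(7)=304, f(8)=835, f(9)=-1572, f(10)=31, f(11)=2984, f(12)=-2917, f(13)=-3180, f(14)=9143, f(15)=-2912, f(16)=-15245, f(17)=20940, f(18)=9679; answer 9679
Part II: W1 = 9679; w = 20; cross terms: (-27*20 - 35*-35)=685, (35*34 - 4*20)=1110, (4*29 - 0*34)=116, (0*-35 - -27*29)=783; twice the area = |2694| = 2694; area = 1347; answer 1347
Part III: W2 = 1347; threaded value p + q = 1348; m = 18026; 18026 = 2 * 9013; sigma = (1 + 2) * (1 + 9013) = 3 * 9014 = 27042; answer 27042
Part IV: W3 = 27042; d = -3; -8*(-3)^3 - 9*(-3)^2 - 3*(-3)^1 + 6 = (216) + (-81) + (9) + (6) = 150; answer 150

150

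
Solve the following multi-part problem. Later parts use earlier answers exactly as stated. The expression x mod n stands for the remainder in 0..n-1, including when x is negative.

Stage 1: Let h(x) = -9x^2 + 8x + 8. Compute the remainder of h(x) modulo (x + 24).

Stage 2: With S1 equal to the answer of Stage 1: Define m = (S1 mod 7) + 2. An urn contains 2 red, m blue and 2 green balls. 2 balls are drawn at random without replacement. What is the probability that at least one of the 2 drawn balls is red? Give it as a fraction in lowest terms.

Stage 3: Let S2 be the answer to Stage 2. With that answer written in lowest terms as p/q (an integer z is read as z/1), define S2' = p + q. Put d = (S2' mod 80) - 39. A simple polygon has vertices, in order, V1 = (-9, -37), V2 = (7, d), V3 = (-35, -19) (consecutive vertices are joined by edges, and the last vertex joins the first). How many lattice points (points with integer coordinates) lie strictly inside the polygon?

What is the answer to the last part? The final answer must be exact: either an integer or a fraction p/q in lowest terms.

Stage 1: remainder = value at the root: -9*(-24)^2 + 8*(-24)^1 + 8 = (-5184) + (-192) + (8) = -5368; answer -5368
Stage 2: S1 = -5368; m = 3; total draws C(7,2) = 21; complement C(5,2) = 10; favorable 21 - 10 = 11; P = 11/21; answer 11/21
Stage 3: S2 = 11/21; threaded value p + q = 32; d = -7; cross terms: (-9*-7 - 7*-37)=322, (7*-19 - -35*-7)=-378, (-35*-37 - -9*-19)=1124; twice the area = |1068| = 1068; area = 534; boundary points = 2 + 6 + 2 = 10; strictly interior points = area - boundary/2 + 1 = 530; answer 530

530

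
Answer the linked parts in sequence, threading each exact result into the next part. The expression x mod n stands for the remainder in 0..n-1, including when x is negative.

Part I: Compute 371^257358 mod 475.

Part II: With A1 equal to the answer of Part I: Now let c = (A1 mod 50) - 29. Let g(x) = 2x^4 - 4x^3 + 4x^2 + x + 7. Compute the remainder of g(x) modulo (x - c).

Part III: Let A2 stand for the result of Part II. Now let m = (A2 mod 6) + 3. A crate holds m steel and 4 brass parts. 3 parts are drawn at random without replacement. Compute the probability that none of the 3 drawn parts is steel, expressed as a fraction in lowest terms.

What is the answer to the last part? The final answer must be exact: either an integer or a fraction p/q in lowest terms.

Part I: squarings mod 475: 371^1=371, 371^2=366, 371^4=6, 371^8=36, 371^16=346, 371^32=16, 371^64=256, 371^128=461, 371^256=196, 371^512=416, 371^1024=156, 371^2048=111, 371^4096=446, 371^8192=366, 371^16384=6, 371^32768=36, 371^65536=346, 371^131072=16; 371^257358 = 371^2 * 371^4 * 371^8 * 371^64 * 371^256 * 371^1024 * 371^2048 * 371^8192 * 371^16384 * 371^32768 * 371^65536 * 371^131072 = 311 (mod 475); answer 311
Part II: A1 = 311; c = -18; remainder = value at the root: 2*(-18)^4 - 4*(-18)^3 + 4*(-18)^2 + 1*(-18)^1 + 7 = (209952) + (23328) + (1296) + (-18) + (7) = 234565; answer 234565
Part III: A2 = 234565; m = 4; total draws C(8,3) = 56; favorable C(4,3) = 4; P = 1/14; answer 1/14

1/14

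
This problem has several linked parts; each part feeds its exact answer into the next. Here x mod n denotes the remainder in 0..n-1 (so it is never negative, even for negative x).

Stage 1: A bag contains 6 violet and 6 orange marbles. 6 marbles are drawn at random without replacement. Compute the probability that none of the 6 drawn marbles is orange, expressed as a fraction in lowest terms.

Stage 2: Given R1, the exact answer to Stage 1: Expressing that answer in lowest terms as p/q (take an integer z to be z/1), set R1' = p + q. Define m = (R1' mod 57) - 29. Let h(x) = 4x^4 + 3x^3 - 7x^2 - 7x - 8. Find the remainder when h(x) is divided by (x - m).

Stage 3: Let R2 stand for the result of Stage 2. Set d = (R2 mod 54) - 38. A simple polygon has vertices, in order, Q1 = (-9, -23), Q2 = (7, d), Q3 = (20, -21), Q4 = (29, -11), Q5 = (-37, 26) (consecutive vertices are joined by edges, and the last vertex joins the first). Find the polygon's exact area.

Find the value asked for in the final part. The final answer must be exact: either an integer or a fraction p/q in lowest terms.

1835/2

Stage 1: total draws C(12,6) = 924; favorable C(6,6) = 1; P = 1/924; answer 1/924
Stage 2: R1 = 1/924; threaded value p + q = 925; m = -16; remainder = value at the root: 4*(-16)^4 + 3*(-16)^3 - 7*(-16)^2 - 7*(-16)^1 - 8 = (262144) + (-12288) + (-1792) + (112) + (-8) = 248168; answer 248168
Stage 3: R2 = 248168; d = 0; cross terms: (-9*0 - 7*-23)=161, (7*-21 - 20*0)=-147, (20*-11 - 29*-21)=389, (29*26 - -37*-11)=347, (-37*-23 - -9*26)=1085; twice the area = |1835| = 1835; area = 1835/2; answer 1835/2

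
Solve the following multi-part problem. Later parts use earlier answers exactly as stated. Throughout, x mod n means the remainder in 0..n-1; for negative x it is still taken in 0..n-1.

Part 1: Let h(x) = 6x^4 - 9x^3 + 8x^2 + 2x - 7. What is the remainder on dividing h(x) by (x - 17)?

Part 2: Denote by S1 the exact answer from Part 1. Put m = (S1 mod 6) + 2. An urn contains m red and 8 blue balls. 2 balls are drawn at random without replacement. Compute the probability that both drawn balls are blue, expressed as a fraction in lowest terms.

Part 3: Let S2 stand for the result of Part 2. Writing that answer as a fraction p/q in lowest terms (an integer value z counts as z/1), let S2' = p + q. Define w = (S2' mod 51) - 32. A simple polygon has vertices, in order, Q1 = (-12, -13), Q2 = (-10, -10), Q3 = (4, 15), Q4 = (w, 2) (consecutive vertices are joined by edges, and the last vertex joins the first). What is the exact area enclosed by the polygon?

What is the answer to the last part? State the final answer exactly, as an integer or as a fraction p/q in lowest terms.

Part 1: remainder = value at the root: 6*(17)^4 - 9*(17)^3 + 8*(17)^2 + 2*(17)^1 - 7 = (501126) + (-44217) + (2312) + (34) + (-7) = 459248; answer 459248
Part 2: S1 = 459248; m = 4; total draws C(12,2) = 66; favorable C(8,2) = 28; P = 14/33; answer 14/33
Part 3: S2 = 14/33; threaded value p + q = 47; w = 15; cross terms: (-12*-10 - -10*-13)=-10, (-10*15 - 4*-10)=-110, (4*2 - 15*15)=-217, (15*-13 - -12*2)=-171; twice the area = |-508| = 508; area = 254; answer 254

254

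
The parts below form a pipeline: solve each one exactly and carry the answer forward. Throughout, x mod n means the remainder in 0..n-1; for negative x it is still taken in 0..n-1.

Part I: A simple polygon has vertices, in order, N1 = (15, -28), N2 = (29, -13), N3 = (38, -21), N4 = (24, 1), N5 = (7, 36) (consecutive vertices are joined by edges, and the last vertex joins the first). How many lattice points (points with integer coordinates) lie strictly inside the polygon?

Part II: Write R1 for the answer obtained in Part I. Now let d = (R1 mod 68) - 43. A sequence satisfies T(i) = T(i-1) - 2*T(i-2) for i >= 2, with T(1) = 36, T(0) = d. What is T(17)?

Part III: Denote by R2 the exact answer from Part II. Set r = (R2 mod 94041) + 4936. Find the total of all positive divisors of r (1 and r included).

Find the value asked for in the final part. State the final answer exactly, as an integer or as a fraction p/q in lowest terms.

31050

Part I: cross terms: (15*-13 - 29*-28)=617, (29*-21 - 38*-13)=-115, (38*1 - 24*-21)=542, (24*36 - 7*1)=857, (7*-28 - 15*36)=-736; twice the area = |1165| = 1165; area = 1165/2; boundary points = 1 + 1 + 2 + 1 + 8 = 13; strictly interior points = area - boundary/2 + 1 = 577; answer 577
Part II: R1 = 577; d = -10; T(2) = 1*(36) - 2*(-10) = 56; iterating: T(2)=56, T(3)=-16, T(4)=-128, T(5)=-96, T(6)=160, T(7)=352, T(8)=32, T(9)=-672, T(10)=-736, T(11)=608, T(12)=2080, T(13)=864, T(14)=-3296, T(15)=-5024, T(16)=1568, T(17)=11616; answer 11616
Part III: R2 = 11616; r = 16552; 16552 = 2^3 * 2069; sigma = (1 + 2 + 4 + 8) * (1 + 2069) = 15 * 2070 = 31050; answer 31050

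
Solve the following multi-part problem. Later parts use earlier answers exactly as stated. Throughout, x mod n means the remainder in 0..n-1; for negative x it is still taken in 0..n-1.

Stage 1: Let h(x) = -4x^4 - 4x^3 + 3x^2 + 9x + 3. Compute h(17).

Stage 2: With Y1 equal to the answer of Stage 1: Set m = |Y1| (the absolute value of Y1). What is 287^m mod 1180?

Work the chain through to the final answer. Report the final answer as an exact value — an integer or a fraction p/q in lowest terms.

Stage 1: -4*(17)^4 - 4*(17)^3 + 3*(17)^2 + 9*(17)^1 + 3 = (-334084) + (-19652) + (867) + (153) + (3) = -352713; answer -352713
Stage 2: Y1 = -352713; m = 352713; squarings mod 1180: 287^1=287, 287^2=949, 287^4=261, 287^8=861, 287^16=281, 287^32=1081, 287^64=361, 287^128=521, 287^256=41, 287^512=501, 287^1024=841, 287^2048=461, 287^4096=121, 287^8192=481, 287^16384=81, 287^32768=661, 287^65536=321, 287^131072=381, 287^262144=21; 287^352713 = 287^1 * 287^8 * 287^64 * 287^128 * 287^256 * 287^8192 * 287^16384 * 287^65536 * 287^262144 = 1167 (mod 1180); answer 1167

1167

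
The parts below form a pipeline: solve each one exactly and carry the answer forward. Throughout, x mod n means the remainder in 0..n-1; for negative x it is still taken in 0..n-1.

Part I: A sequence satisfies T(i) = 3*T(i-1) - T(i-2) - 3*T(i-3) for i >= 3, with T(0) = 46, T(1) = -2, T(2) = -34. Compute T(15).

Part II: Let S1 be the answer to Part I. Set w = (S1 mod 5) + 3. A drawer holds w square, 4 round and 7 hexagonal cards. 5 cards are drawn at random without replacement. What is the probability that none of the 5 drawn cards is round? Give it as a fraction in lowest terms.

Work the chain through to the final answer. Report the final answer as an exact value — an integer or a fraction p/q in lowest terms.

2/13

Part I: T(3) = 3*(-34) - 1*(-2) - 3*(46) = -238; iterating: T(3)=-238, T(4)=-674, T(5)=-1682, T(6)=-3658, T(7)=-7270, T(8)=-13106, T(9)=-21074, T(10)=-28306, T(11)=-24526, T(12)=17950, T(13)=163294, T(14)=545510, T(15)=1419386; answer 1419386
Part II: S1 = 1419386; w = 4; total draws C(15,5) = 3003; favorable C(11,5) = 462; P = 2/13; answer 2/13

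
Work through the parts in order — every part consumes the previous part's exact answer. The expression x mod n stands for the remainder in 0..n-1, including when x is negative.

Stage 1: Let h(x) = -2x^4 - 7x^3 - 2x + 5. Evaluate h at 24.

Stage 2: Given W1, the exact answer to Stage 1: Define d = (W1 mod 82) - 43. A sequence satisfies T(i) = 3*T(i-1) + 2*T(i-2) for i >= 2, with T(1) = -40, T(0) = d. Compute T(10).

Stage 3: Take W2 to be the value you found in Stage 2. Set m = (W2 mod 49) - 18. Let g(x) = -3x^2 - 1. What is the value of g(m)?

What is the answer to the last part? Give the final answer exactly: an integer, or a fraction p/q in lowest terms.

Stage 1: -2*(24)^4 - 7*(24)^3 - 2*(24)^1 + 5 = (-663552) + (-96768) + (-48) + (5) = -760363; answer -760363
Stage 2: W1 = -760363; d = -20; T(2) = 3*(-40) + 2*(-20) = -160; iterating: T(2)=-160, T(3)=-560, T(4)=-2000, T(5)=-7120, T(6)=-25360, T(7)=-90320, T(8)=-321680, T(9)=-1145680, T(10)=-4080400; answer -4080400
Stage 3: W2 = -4080400; m = 8; -3*(8)^2 - 1 = (-192) + (-1) = -193; answer -193

-193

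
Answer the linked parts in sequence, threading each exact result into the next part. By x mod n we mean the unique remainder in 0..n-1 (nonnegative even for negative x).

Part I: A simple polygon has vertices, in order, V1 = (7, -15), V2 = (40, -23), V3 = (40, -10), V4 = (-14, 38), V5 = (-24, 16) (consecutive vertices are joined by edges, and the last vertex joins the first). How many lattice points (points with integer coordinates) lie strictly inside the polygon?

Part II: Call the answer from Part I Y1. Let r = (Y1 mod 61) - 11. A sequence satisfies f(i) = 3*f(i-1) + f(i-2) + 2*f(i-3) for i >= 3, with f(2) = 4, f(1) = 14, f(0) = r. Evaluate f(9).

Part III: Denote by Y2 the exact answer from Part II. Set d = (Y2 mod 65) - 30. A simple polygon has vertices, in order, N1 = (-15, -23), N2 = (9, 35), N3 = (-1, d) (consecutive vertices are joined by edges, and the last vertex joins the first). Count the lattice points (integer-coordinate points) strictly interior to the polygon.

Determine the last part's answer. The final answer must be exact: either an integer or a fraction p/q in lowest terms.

Part I: cross terms: (7*-23 - 40*-15)=439, (40*-10 - 40*-23)=520, (40*38 - -14*-10)=1380, (-14*16 - -24*38)=688, (-24*-15 - 7*16)=248; twice the area = |3275| = 3275; area = 3275/2; boundary points = 1 + 13 + 6 + 2 + 31 = 53; strictly interior points = area - boundary/2 + 1 = 1612; answer 1612
Part II: Y1 = 1612; r = 15; f(3) = 3*(4) + 1*(14) + 2*(15) = 56; iterating: f(3)=56, f(4)=200, f(5)=664, f(6)=2304, f(7)=7976, f(8)=27560, f(9)=95264; answer 95264
Part III: Y2 = 95264; d = 9; cross terms: (-15*35 - 9*-23)=-318, (9*9 - -1*35)=116, (-1*-23 - -15*9)=158; twice the area = |-44| = 44; area = 22; boundary points = 2 + 2 + 2 = 6; strictly interior points = area - boundary/2 + 1 = 20; answer 20

20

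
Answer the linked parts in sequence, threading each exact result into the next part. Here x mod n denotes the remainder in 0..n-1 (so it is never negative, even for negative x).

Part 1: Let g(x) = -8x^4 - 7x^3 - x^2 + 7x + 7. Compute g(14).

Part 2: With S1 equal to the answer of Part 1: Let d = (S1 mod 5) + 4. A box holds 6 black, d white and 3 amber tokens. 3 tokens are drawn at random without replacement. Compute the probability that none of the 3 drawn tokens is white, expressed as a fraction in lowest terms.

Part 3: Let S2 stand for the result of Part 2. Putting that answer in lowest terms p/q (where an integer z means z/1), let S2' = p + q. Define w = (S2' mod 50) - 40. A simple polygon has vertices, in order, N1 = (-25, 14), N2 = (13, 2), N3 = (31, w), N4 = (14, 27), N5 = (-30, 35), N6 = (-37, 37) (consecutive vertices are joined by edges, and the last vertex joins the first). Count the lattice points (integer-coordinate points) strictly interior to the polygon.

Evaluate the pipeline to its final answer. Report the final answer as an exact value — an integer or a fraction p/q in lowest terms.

Part 1: -8*(14)^4 - 7*(14)^3 - 1*(14)^2 + 7*(14)^1 + 7 = (-307328) + (-19208) + (-196) + (98) + (7) = -326627; answer -326627
Part 2: S1 = -326627; d = 7; total draws C(16,3) = 560; favorable C(9,3) = 84; P = 3/20; answer 3/20
Part 3: S2 = 3/20; threaded value p + q = 23; w = -17; cross terms: (-25*2 - 13*14)=-232, (13*-17 - 31*2)=-283, (31*27 - 14*-17)=1075, (14*35 - -30*27)=1300, (-30*37 - -37*35)=185, (-37*14 - -25*37)=407; twice the area = |2452| = 2452; area = 1226; boundary points = 2 + 1 + 1 + 4 + 1 + 1 = 10; strictly interior points = area - boundary/2 + 1 = 1222; answer 1222

1222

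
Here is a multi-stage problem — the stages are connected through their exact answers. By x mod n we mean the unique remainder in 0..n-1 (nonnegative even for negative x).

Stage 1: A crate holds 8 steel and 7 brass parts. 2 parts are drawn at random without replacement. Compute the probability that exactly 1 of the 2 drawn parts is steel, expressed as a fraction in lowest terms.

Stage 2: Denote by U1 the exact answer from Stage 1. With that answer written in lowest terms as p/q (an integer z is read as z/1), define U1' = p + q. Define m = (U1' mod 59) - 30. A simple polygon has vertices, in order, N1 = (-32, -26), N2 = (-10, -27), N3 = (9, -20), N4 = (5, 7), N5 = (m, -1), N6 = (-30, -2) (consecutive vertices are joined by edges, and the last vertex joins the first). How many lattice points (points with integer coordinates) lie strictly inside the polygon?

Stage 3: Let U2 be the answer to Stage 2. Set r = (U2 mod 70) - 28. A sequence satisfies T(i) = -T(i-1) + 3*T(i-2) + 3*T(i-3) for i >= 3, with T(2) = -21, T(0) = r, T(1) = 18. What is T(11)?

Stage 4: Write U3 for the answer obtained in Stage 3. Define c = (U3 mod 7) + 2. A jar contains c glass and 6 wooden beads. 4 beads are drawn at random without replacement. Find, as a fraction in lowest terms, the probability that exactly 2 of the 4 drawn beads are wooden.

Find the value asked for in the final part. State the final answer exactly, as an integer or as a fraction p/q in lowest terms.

60/143

Stage 1: total draws C(15,2) = 105; favorable C(8,1)*C(7,1) = 56; P = 8/15; answer 8/15
Stage 2: U1 = 8/15; threaded value p + q = 23; m = -7; cross terms: (-32*-27 - -10*-26)=604, (-10*-20 - 9*-27)=443, (9*7 - 5*-20)=163, (5*-1 - -7*7)=44, (-7*-2 - -30*-1)=-16, (-30*-26 - -32*-2)=716; twice the area = |1954| = 1954; area = 977; boundary points = 1 + 1 + 1 + 4 + 1 + 2 = 10; strictly interior points = area - boundary/2 + 1 = 973; answer 973
Stage 3: U2 = 973; r = 35; T(3) = -1*(-21) + 3*(18) + 3*(35) = 180; iterating: T(3)=180, T(4)=-189, T(5)=666, T(6)=-693, T(7)=2124, T(8)=-2205, T(9)=6498, T(10)=-6741, T(11)=19620; answer 19620
Stage 4: U3 = 19620; c = 8; total draws C(14,4) = 1001; favorable C(6,2)*C(8,2) = 420; P = 60/143; answer 60/143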